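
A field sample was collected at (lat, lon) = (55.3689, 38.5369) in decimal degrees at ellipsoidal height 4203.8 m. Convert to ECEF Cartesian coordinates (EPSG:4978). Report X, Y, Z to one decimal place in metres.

WGS84: a = 6378137 m, e² = 0.006694380; N(φ) = a/√(1−e²sin²φ) = 6392640.464 m.
X = (N+h)·cosφ·cosλ = 2843530.449 m; Y = (N+h)·cosφ·sinλ = 2264837.794 m; Z = (N(1−e²)+h)·sinφ = 5228289.989 m.

X 2843530.4 m, Y 2264837.8 m, Z 5228290.0 m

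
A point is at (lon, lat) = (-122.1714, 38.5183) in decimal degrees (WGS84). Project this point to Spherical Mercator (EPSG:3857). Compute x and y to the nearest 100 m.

x -13600100 m, y 4652900 m

Web Mercator is spherical with R = a = 6378137 m.
x = R·λ = 6378137 × -2.132293182 = -13600058.038 m.
y = R·ln tan(π/4 + φ/2) = 6378137 × 0.729508505 = 4652905.190 m.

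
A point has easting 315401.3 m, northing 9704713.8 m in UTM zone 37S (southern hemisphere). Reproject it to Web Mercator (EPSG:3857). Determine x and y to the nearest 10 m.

Unproject from UTM 37S (λ₀ = 39°) → φ = -2.67039970°, λ = 37.33949976°.
Web Mercator (R = 6378137 m): x = 4156614.100 m, y = -297375.215 m.

x 4156610 m, y -297380 m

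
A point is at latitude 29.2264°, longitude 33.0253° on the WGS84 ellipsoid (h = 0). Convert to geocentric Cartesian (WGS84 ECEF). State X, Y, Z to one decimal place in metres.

WGS84: a = 6378137 m, e² = 0.006694380; N(φ) = a/√(1−e²sin²φ) = 6383232.654 m.
X = (N+h)·cosφ·cosλ = 4670582.616 m; Y = (N+h)·cosφ·sinλ = 3036044.807 m; Z = (N(1−e²)+h)·sinφ = 3095824.500 m.

X 4670582.6 m, Y 3036044.8 m, Z 3095824.5 m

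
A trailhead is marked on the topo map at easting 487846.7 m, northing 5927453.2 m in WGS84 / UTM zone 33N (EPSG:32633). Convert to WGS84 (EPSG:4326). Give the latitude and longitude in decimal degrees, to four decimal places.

lat 53.4959°, lon 14.8168°

Zone 33N: λ₀ = 15°, k₀ = 0.9996, false easting 500000 m.
Meridian distance M = (N − FN)/k₀ = 5929825.1 m.
Inverse transverse Mercator on WGS84 gives φ = 53.49589962°, λ = 14.81679973°.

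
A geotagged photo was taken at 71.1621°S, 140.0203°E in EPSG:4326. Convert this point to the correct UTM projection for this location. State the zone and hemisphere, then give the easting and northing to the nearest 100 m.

Zone 54S: E 464700 m, N 2104200 m

Longitude 140.0203° lies in the 6° band [138°, 144°), giving zone 54; latitude is south of the equator, so 54S.
Zone 54 central meridian λ₀ = 6×54 − 183 = 141°; Δλ = -0.9797°.
Transverse Mercator on WGS84 with k₀ = 0.9996 gives E = 464694.946 m, N = 2104238.417 m.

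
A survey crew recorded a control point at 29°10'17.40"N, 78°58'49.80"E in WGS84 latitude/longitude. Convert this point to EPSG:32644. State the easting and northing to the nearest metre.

Zone 44 central meridian λ₀ = 6×44 − 183 = 81°; Δλ = -2.0195°.
Transverse Mercator on WGS84 with k₀ = 0.9996 gives E = 303604.903 m, N = 3228674.093 m.

E 303605 m, N 3228674 m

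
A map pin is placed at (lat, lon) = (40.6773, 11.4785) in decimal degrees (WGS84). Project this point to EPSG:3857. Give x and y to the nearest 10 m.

Web Mercator is spherical with R = a = 6378137 m.
x = R·λ = 6378137 × 0.200337618 = 1277780.775 m.
y = R·ln tan(π/4 + φ/2) = 6378137 × 0.778418428 = 4964859.378 m.

x 1277780 m, y 4964860 m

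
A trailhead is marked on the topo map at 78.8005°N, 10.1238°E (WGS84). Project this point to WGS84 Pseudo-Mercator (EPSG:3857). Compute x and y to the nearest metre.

Web Mercator is spherical with R = a = 6378137 m.
x = R·λ = 6378137 × 0.176693643 = 1126976.261 m.
y = R·ln tan(π/4 + φ/2) = 6378137 × 2.322313912 = 14812036.291 m.

x 1126976 m, y 14812036 m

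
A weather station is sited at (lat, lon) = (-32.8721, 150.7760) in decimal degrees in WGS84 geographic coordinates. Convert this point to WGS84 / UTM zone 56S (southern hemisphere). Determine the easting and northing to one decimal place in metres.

E 291922.3 m, N 6360699.4 m

Zone 56 central meridian λ₀ = 6×56 − 183 = 153°; Δλ = -2.2240°.
Transverse Mercator on WGS84 with k₀ = 0.9996 gives E = 291922.316 m, N = 6360699.351 m.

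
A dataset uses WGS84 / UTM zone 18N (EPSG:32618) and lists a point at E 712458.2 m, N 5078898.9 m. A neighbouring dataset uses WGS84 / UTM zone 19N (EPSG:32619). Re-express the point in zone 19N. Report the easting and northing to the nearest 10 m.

UTM 18N → geographic: φ = 45.83090029°, λ = -72.26449973°.
UTM 19N (λ₀ = -69°) forward: E = 246457.134 m, N = 5080443.347 m.

E 246460 m, N 5080440 m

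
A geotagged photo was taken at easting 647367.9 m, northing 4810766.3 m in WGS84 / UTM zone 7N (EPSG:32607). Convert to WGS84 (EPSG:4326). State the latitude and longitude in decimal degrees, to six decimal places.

lat 43.435300°, lon -139.179100°

Zone 7N: λ₀ = -141°, k₀ = 0.9996, false easting 500000 m.
Meridian distance M = (N − FN)/k₀ = 4812691.4 m.
Inverse transverse Mercator on WGS84 gives φ = 43.43530030°, λ = -139.17910037°.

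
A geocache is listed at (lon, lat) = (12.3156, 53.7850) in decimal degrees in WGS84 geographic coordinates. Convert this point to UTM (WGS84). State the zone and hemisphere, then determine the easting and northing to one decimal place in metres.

Longitude 12.3156° lies in the 6° band [12°, 18°), giving zone 33; latitude is north of the equator, so 33N.
Zone 33 central meridian λ₀ = 6×33 − 183 = 15°; Δλ = -2.6844°.
Transverse Mercator on WGS84 with k₀ = 0.9996 gives E = 323152.866 m, N = 5962944.556 m.

Zone 33N: E 323152.9 m, N 5962944.6 m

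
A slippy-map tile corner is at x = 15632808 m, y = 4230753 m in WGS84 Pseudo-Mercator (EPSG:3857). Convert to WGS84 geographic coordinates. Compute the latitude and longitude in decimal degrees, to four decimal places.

lat 35.4906°, lon 140.4319°

R = 6378137 m. λ = x/R = 140.43190360°.
φ = 2·arctan(exp(y/R)) − 90° = 2·arctan(1.94123) − 90° = 35.49059845°.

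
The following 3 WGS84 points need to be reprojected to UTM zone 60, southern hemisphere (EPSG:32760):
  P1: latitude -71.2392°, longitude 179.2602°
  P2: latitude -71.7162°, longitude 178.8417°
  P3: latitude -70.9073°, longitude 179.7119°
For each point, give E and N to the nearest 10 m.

P1: E 581120 m, N 2094410 m; P2: E 564480 m, N 2041740 m; P3: E 598970 m, N 2130730 m

UTM zone 60S: λ₀ = 177°, k₀ = 0.9996.
P1 (-71.2392°, 179.2602°) → (581115.247, 2094409.819) m.
P2 (-71.7162°, 178.8417°) → (564479.043, 2041738.456) m.
P3 (-70.9073°, 179.7119°) → (598974.407, 2130728.030) m.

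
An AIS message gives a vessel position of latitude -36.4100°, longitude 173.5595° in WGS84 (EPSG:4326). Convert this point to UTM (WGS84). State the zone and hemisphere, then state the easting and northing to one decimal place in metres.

Longitude 173.5595° lies in the 6° band [168°, 174°), giving zone 59; latitude is south of the equator, so 59S.
Zone 59 central meridian λ₀ = 6×59 − 183 = 171°; Δλ = +2.5595°.
Transverse Mercator on WGS84 with k₀ = 0.9996 gives E = 729504.430 m, N = 5967531.132 m.

Zone 59S: E 729504.4 m, N 5967531.1 m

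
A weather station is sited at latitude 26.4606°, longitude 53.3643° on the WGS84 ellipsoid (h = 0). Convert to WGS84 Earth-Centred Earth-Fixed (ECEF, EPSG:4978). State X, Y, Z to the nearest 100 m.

WGS84: a = 6378137 m, e² = 0.006694380; N(φ) = a/√(1−e²sin²φ) = 6382379.904 m.
X = (N+h)·cosφ·cosλ = 3409548.132 m; Y = (N+h)·cosφ·sinλ = 4584989.304 m; Z = (N(1−e²)+h)·sinφ = 2824837.517 m.

X 3409500 m, Y 4585000 m, Z 2824800 m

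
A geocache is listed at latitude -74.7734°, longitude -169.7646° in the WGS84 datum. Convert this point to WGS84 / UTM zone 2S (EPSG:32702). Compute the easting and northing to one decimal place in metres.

Zone 2 central meridian λ₀ = 6×2 − 183 = -171°; Δλ = +1.2354°.
Transverse Mercator on WGS84 with k₀ = 0.9996 gives E = 536215.114 m, N = 1701298.801 m.

E 536215.1 m, N 1701298.8 m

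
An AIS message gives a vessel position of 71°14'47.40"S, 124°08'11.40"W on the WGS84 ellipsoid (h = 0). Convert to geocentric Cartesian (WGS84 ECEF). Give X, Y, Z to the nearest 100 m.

X -1154200 m, Y -1702400 m, Z -6017200 m

WGS84: a = 6378137 m, e² = 0.006694380; N(φ) = a/√(1−e²sin²φ) = 6397365.818 m.
X = (N+h)·cosφ·cosλ = -1154171.064 m; Y = (N+h)·cosφ·sinλ = -1702366.502 m; Z = (N(1−e²)+h)·sinφ = -6017180.049 m.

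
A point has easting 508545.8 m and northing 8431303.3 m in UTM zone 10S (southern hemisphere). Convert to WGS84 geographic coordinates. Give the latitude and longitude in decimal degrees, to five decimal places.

Zone 10S: λ₀ = -123°, k₀ = 0.9996, false easting 500000 m, false northing 10000000 m.
Meridian distance M = (N − FN)/k₀ = -1569324.4 m.
Inverse transverse Mercator on WGS84 gives φ = -14.18959966°, λ = -122.92080012°.

lat -14.18960°, lon -122.92080°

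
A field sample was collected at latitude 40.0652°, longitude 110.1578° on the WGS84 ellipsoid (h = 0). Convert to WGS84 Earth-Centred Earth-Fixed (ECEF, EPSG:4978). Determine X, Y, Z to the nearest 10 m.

X -1684460 m, Y 4588640 m, Z 4083530 m

WGS84: a = 6378137 m, e² = 0.006694380; N(φ) = a/√(1−e²sin²φ) = 6387000.195 m.
X = (N+h)·cosφ·cosλ = -1684455.990 m; Y = (N+h)·cosφ·sinλ = 4588643.640 m; Z = (N(1−e²)+h)·sinφ = 4083528.701 m.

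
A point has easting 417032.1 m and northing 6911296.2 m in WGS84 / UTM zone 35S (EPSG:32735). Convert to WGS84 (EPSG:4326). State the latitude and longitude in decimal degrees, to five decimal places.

Zone 35S: λ₀ = 27°, k₀ = 0.9996, false easting 500000 m, false northing 10000000 m.
Meridian distance M = (N − FN)/k₀ = -3089939.8 m.
Inverse transverse Mercator on WGS84 gives φ = -27.92069968°, λ = 26.15679958°.

lat -27.92070°, lon 26.15680°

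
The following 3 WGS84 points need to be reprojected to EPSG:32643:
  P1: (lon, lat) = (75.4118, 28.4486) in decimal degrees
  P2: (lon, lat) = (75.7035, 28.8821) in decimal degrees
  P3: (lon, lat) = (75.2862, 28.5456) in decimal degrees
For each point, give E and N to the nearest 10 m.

P1: E 540320 m, N 3146970 m; P2: E 568600 m, N 3195130 m; P3: E 528000 m, N 3157680 m

UTM zone 43N: λ₀ = 75°, k₀ = 0.9996.
P1 (28.4486°, 75.4118°) → (540320.490, 3146966.744) m.
P2 (28.8821°, 75.7035°) → (568599.390, 3195126.844) m.
P3 (28.5456°, 75.2862°) → (527996.964, 3157677.101) m.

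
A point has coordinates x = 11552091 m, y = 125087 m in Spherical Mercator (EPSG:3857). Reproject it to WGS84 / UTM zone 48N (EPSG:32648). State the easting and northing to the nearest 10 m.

E 363610 m, N 124220 m

Web Mercator inverse (R = 6378137 m) → φ = 1.12360361°, λ = 103.77419909°.
UTM 48N forward: E = 363614.634 m, N = 124220.731 m.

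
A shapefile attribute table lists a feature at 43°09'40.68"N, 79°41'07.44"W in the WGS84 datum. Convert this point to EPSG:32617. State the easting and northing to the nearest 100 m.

E 606900 m, N 4779600 m

Zone 17 central meridian λ₀ = 6×17 − 183 = -81°; Δλ = +1.3146°.
Transverse Mercator on WGS84 with k₀ = 0.9996 gives E = 606870.785 m, N = 4779565.886 m.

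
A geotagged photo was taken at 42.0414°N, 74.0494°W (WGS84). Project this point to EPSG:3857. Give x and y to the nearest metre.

Web Mercator is spherical with R = a = 6378137 m.
x = R·λ = 6378137 × -1.292405839 = -8243141.502 m.
y = R·ln tan(π/4 + φ/2) = 6378137 × 0.810139855 = 5167182.982 m.

x -8243142 m, y 5167183 m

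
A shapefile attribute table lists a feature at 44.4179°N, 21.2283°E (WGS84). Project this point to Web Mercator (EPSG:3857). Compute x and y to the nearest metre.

Web Mercator is spherical with R = a = 6378137 m.
x = R·λ = 6378137 × 0.370503730 = 2363123.546 m.
y = R·ln tan(π/4 + φ/2) = 6378137 × 0.867078048 = 5530342.579 m.

x 2363124 m, y 5530343 m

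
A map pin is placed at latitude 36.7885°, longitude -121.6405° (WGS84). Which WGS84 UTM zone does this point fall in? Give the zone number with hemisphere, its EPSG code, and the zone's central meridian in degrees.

UTM zone = ⌊(λ + 180)/6⌋ + 1; -121.6405° ∈ [-126°, -120°) → zone 10.
Hemisphere: N (φ ≥ 0).
Central meridian λ₀ = 6×10 − 183 = -123°.
EPSG code: 32610.

Zone 10N (EPSG:32610), central meridian -123°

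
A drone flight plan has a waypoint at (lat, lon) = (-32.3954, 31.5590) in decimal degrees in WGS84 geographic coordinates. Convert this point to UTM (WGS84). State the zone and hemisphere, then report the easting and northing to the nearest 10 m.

Longitude 31.5590° lies in the 6° band [30°, 36°), giving zone 36; latitude is south of the equator, so 36S.
Zone 36 central meridian λ₀ = 6×36 − 183 = 33°; Δλ = -1.4410°.
Transverse Mercator on WGS84 with k₀ = 0.9996 gives E = 364471.063 m, N = 6414822.623 m.

Zone 36S: E 364470 m, N 6414820 m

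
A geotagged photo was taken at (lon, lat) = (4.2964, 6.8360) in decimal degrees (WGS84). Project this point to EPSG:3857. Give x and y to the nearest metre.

x 478273 m, y 762792 m

Web Mercator is spherical with R = a = 6378137 m.
x = R·λ = 6378137 × 0.074986326 = 478273.060 m.
y = R·ln tan(π/4 + φ/2) = 6378137 × 0.119594785 = 762791.922 m.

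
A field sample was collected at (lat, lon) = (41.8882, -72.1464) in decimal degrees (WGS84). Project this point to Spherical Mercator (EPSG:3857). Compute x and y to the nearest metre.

x -8031301 m, y 5144247 m

Web Mercator is spherical with R = a = 6378137 m.
x = R·λ = 6378137 × -1.259192223 = -8031300.511 m.
y = R·ln tan(π/4 + φ/2) = 6378137 × 0.806543828 = 5144247.030 m.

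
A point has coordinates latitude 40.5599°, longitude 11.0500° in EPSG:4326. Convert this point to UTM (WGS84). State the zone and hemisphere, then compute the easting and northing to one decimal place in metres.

Zone 32N: E 673555.6 m, N 4491923.0 m

Longitude 11.0500° lies in the 6° band [6°, 12°), giving zone 32; latitude is north of the equator, so 32N.
Zone 32 central meridian λ₀ = 6×32 − 183 = 9°; Δλ = +2.0500°.
Transverse Mercator on WGS84 with k₀ = 0.9996 gives E = 673555.605 m, N = 4491923.027 m.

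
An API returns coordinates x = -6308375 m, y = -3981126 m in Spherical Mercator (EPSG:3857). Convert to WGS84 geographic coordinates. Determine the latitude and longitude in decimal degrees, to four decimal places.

R = 6378137 m. λ = x/R = -56.66909680°.
φ = 2·arctan(exp(y/R)) − 90° = 2·arctan(0.53570) − 90° = -33.64419812°.

lat -33.6442°, lon -56.6691°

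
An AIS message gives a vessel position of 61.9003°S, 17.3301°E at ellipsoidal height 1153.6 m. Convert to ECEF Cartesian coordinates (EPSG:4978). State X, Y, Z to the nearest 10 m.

X 2875790 m, Y 897370 m, Z -5604310 m

WGS84: a = 6378137 m, e² = 0.006694380; N(φ) = a/√(1−e²sin²φ) = 6394814.831 m.
X = (N+h)·cosφ·cosλ = 2875791.307 m; Y = (N+h)·cosφ·sinλ = 897366.861 m; Z = (N(1−e²)+h)·sinφ = -5604308.003 m.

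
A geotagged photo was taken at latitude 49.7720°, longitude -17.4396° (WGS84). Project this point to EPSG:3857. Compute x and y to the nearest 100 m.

Web Mercator is spherical with R = a = 6378137 m.
x = R·λ = 6378137 × -0.304378440 = -1941367.392 m.
y = R·ln tan(π/4 + φ/2) = 6378137 × 1.004507035 = 6406883.487 m.

x -1941400 m, y 6406900 m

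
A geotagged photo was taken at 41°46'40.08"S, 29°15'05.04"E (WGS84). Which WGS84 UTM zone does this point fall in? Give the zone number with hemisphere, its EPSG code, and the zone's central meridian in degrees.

UTM zone = ⌊(λ + 180)/6⌋ + 1; 29.2514° ∈ [24°, 30°) → zone 35.
Hemisphere: S (φ < 0).
Central meridian λ₀ = 6×35 − 183 = 27°.
EPSG code: 32735.

Zone 35S (EPSG:32735), central meridian 27°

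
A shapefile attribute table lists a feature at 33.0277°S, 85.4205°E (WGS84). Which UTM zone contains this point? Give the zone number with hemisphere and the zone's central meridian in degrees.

UTM zone = ⌊(λ + 180)/6⌋ + 1; 85.4205° ∈ [84°, 90°) → zone 45.
Hemisphere: S (φ < 0).
Central meridian λ₀ = 6×45 − 183 = 87°.

Zone 45S, central meridian 87°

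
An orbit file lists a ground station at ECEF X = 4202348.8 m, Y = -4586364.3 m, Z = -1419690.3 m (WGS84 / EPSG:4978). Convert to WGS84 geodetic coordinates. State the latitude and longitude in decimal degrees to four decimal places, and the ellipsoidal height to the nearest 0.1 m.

lat -12.9400°, lon -47.5019°, h 3365.2 m

λ = atan2(Y, X) = -47.50189999°; p = √(X²+Y²) = 6220488.2 m.
Bowring's method on WGS84 (a = 6378137 m, b = 6356752.314 m) gives φ = -12.93999996°, h = 3365.163 m.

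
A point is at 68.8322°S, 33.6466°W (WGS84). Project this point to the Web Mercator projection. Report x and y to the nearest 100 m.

x -3745500 m, y -10698900 m

Web Mercator is spherical with R = a = 6378137 m.
x = R·λ = 6378137 × -0.587243952 = -3745522.379 m.
y = R·ln tan(π/4 + φ/2) = 6378137 × -1.677427239 = -10698860.739 m.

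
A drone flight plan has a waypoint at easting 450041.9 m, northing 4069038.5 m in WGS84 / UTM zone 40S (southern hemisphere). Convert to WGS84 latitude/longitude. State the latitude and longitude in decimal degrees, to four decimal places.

lat -53.5252°, lon 56.2464°

Zone 40S: λ₀ = 57°, k₀ = 0.9996, false easting 500000 m, false northing 10000000 m.
Meridian distance M = (N − FN)/k₀ = -5933334.8 m.
Inverse transverse Mercator on WGS84 gives φ = -53.52520014°, λ = 56.24640018°.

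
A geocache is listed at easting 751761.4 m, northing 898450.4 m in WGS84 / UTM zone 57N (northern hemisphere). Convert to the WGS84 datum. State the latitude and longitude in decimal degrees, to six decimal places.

Zone 57N: λ₀ = 159°, k₀ = 0.9996, false easting 500000 m.
Meridian distance M = (N − FN)/k₀ = 898809.9 m.
Inverse transverse Mercator on WGS84 gives φ = 8.12160021°, λ = 161.28469989°.

lat 8.121600°, lon 161.284700°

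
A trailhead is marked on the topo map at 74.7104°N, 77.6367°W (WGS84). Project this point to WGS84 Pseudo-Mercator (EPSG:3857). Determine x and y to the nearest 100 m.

Web Mercator is spherical with R = a = 6378137 m.
x = R·λ = 6378137 × -1.355016035 = -8642477.911 m.
y = R·ln tan(π/4 + φ/2) = 6378137 × 2.008242263 = 12808844.286 m.

x -8642500 m, y 12808800 m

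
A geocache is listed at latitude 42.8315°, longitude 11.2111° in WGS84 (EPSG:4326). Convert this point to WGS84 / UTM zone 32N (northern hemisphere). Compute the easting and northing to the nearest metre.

Zone 32 central meridian λ₀ = 6×32 − 183 = 9°; Δλ = +2.2111°.
Transverse Mercator on WGS84 with k₀ = 0.9996 gives E = 680718.272 m, N = 4744474.699 m.

E 680718 m, N 4744475 m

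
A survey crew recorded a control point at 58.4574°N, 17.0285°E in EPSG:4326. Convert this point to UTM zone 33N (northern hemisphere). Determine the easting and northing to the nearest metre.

Zone 33 central meridian λ₀ = 6×33 − 183 = 15°; Δλ = +2.0285°.
Transverse Mercator on WGS84 with k₀ = 0.9996 gives E = 618359.042 m, N = 6481421.676 m.

E 618359 m, N 6481422 m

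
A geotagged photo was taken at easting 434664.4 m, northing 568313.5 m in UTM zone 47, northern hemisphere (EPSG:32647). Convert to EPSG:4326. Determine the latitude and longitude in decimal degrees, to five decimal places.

lat 5.14130°, lon 98.41050°

Zone 47N: λ₀ = 99°, k₀ = 0.9996, false easting 500000 m.
Meridian distance M = (N − FN)/k₀ = 568540.9 m.
Inverse transverse Mercator on WGS84 gives φ = 5.14129966°, λ = 98.41049978°.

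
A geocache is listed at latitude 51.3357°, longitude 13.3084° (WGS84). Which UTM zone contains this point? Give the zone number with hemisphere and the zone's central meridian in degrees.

UTM zone = ⌊(λ + 180)/6⌋ + 1; 13.3084° ∈ [12°, 18°) → zone 33.
Hemisphere: N (φ ≥ 0).
Central meridian λ₀ = 6×33 − 183 = 15°.

Zone 33N, central meridian 15°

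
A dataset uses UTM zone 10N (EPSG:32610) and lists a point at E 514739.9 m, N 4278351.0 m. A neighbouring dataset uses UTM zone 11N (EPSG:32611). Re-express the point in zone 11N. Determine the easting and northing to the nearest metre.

E -7528 m, N 4294498 m

UTM 10N → geographic: φ = 38.65360039°, λ = -122.83060002°.
UTM 11N (λ₀ = -117°) forward: E = -7527.926 m, N = 4294498.428 m.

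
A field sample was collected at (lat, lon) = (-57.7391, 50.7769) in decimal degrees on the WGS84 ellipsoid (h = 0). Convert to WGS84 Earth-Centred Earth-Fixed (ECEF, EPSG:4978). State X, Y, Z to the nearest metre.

X 2157974 m, Y 2643761 m, Z -5370283 m

WGS84: a = 6378137 m, e² = 0.006694380; N(φ) = a/√(1−e²sin²φ) = 6393458.237 m.
X = (N+h)·cosφ·cosλ = 2157973.956 m; Y = (N+h)·cosφ·sinλ = 2643760.546 m; Z = (N(1−e²)+h)·sinφ = -5370283.369 m.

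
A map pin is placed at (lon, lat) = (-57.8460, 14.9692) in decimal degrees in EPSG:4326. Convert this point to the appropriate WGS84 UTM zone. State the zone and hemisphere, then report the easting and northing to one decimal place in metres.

Zone 21N: E 409032.8 m, N 1655092.9 m

Longitude -57.8460° lies in the 6° band [-60°, -54°), giving zone 21; latitude is north of the equator, so 21N.
Zone 21 central meridian λ₀ = 6×21 − 183 = -57°; Δλ = -0.8460°.
Transverse Mercator on WGS84 with k₀ = 0.9996 gives E = 409032.792 m, N = 1655092.862 m.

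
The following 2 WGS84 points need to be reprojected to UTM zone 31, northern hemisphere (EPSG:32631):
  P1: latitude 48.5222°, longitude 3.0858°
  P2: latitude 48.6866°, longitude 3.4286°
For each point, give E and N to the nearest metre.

UTM zone 31N: λ₀ = 3°, k₀ = 0.9996.
P1 (48.5222°, 3.0858°) → (506335.436, 5374346.789) m.
P2 (48.6866°, 3.4286°) → (531545.063, 5392706.163) m.

P1: E 506335 m, N 5374347 m; P2: E 531545 m, N 5392706 m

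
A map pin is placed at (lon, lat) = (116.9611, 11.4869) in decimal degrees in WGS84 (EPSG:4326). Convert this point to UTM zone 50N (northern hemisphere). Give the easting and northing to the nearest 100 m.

E 495800 m, N 1269800 m

Zone 50 central meridian λ₀ = 6×50 − 183 = 117°; Δλ = -0.0389°.
Transverse Mercator on WGS84 with k₀ = 0.9996 gives E = 495757.541 m, N = 1269817.354 m.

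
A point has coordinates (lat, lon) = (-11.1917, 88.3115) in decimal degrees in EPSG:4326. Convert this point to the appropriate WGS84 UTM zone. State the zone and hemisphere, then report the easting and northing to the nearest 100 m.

Longitude 88.3115° lies in the 6° band [84°, 90°), giving zone 45; latitude is south of the equator, so 45S.
Zone 45 central meridian λ₀ = 6×45 − 183 = 87°; Δλ = +1.3115°.
Transverse Mercator on WGS84 with k₀ = 0.9996 gives E = 643191.565 m, N = 8762505.949 m.

Zone 45S: E 643200 m, N 8762500 m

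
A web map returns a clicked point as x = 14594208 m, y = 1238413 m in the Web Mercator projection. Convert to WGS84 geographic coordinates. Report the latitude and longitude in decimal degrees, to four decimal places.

lat 11.0556°, lon 131.1020°

R = 6378137 m. λ = x/R = 131.10200106°.
φ = 2·arctan(exp(y/R)) − 90° = 2·arctan(1.21430) − 90° = 11.05560348°.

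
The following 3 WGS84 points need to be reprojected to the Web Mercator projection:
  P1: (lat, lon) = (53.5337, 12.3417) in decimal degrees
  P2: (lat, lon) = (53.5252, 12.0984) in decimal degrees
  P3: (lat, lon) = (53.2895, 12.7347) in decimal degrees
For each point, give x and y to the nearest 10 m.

P1: x 1373870 m, y 7082330 m; P2: x 1346790 m, y 7080740 m; P3: x 1417620 m, y 7036730 m

Web Mercator: x = R·λ, y = R·ln tan(π/4+φ/2), R = 6378137 m.
P1 (53.5337°, 12.3417°) → (1373871.760, 7082334.649) m.
P2 (53.5252°, 12.0984°) → (1346787.727, 7080742.791) m.
P3 (53.2895°, 12.7347°) → (1417620.319, 7036728.152) m.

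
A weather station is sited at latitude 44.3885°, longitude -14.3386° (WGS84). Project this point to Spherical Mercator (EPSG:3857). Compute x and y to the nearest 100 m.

x -1596200 m, y 5525800 m

Web Mercator is spherical with R = a = 6378137 m.
x = R·λ = 6378137 × -0.250255780 = -1596165.651 m.
y = R·ln tan(π/4 + φ/2) = 6378137 × 0.866359819 = 5525761.617 m.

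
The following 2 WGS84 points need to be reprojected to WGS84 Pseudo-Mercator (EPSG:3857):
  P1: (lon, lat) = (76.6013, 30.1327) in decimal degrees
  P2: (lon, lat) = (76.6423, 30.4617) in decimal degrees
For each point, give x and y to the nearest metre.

P1: x 8527218 m, y 3520619 m; P2: x 8531782 m, y 3563036 m

Web Mercator: x = R·λ, y = R·ln tan(π/4+φ/2), R = 6378137 m.
P1 (30.1327°, 76.6013°) → (8527217.710, 3520618.621) m.
P2 (30.4617°, 76.6423°) → (8531781.809, 3563036.203) m.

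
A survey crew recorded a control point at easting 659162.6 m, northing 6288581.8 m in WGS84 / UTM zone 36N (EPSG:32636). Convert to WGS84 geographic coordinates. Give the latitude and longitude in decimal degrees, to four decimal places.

lat 56.7141°, lon 35.6005°

Zone 36N: λ₀ = 33°, k₀ = 0.9996, false easting 500000 m.
Meridian distance M = (N − FN)/k₀ = 6291098.2 m.
Inverse transverse Mercator on WGS84 gives φ = 56.71409963°, λ = 35.60050056°.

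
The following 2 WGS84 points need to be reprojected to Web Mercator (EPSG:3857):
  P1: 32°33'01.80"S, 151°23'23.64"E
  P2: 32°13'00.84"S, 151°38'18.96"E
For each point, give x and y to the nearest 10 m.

P1: x 16852650 m, y -3835790 m; P2: x 16880330 m, y -3791820 m

Web Mercator: x = R·λ, y = R·ln tan(π/4+φ/2), R = 6378137 m.
P1 (-32.5505°, 151.3899°) → (16852646.579, -3835791.220) m.
P2 (-32.2169°, 151.6386°) → (16880331.737, -3791815.919) m.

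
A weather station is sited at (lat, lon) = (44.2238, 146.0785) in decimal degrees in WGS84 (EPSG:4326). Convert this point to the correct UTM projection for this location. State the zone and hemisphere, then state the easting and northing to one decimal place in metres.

Longitude 146.0785° lies in the 6° band [144°, 150°), giving zone 55; latitude is north of the equator, so 55N.
Zone 55 central meridian λ₀ = 6×55 − 183 = 147°; Δλ = -0.9215°.
Transverse Mercator on WGS84 with k₀ = 0.9996 gives E = 426397.742 m, N = 4897143.135 m.

Zone 55N: E 426397.7 m, N 4897143.1 m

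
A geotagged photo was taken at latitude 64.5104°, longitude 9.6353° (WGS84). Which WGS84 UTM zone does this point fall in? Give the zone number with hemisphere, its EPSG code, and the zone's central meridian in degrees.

UTM zone = ⌊(λ + 180)/6⌋ + 1; 9.6353° ∈ [6°, 12°) → zone 32.
Hemisphere: N (φ ≥ 0).
Central meridian λ₀ = 6×32 − 183 = 9°.
EPSG code: 32632.

Zone 32N (EPSG:32632), central meridian 9°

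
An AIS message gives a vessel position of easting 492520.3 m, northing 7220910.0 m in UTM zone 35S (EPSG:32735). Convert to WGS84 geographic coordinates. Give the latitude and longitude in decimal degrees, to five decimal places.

Zone 35S: λ₀ = 27°, k₀ = 0.9996, false easting 500000 m, false northing 10000000 m.
Meridian distance M = (N − FN)/k₀ = -2780202.1 m.
Inverse transverse Mercator on WGS84 gives φ = -25.12770032°, λ = 26.92580044°.

lat -25.12770°, lon 26.92580°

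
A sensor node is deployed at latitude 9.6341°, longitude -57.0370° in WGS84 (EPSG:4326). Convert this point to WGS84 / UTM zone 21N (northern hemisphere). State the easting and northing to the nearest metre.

Zone 21 central meridian λ₀ = 6×21 − 183 = -57°; Δλ = -0.0370°.
Transverse Mercator on WGS84 with k₀ = 0.9996 gives E = 495940.512 m, N = 1064957.957 m.

E 495941 m, N 1064958 m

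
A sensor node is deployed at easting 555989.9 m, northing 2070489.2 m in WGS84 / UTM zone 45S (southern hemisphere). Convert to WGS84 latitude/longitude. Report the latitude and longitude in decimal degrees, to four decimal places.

Zone 45S: λ₀ = 87°, k₀ = 0.9996, false easting 500000 m, false northing 10000000 m.
Meridian distance M = (N − FN)/k₀ = -7932683.9 m.
Inverse transverse Mercator on WGS84 gives φ = -71.46069978°, λ = 88.57790061°.

lat -71.4607°, lon 88.5779°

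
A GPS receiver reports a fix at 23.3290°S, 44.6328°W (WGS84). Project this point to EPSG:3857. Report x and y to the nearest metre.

x -4968501 m, y -2671854 m

Web Mercator is spherical with R = a = 6378137 m.
x = R·λ = 6378137 × -0.778989314 = -4968500.569 m.
y = R·ln tan(π/4 + φ/2) = 6378137 × -0.418908281 = -2671854.409 m.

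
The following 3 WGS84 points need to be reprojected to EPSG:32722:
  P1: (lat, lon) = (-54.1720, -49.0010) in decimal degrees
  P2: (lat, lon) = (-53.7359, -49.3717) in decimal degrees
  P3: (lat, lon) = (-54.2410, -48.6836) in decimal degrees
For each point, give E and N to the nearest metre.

P1: E 630484 m, N 3995495 m; P2: E 607404 m, N 4044631 m; P3: E 650948 m, N 3987187 m

UTM zone 22S: λ₀ = -51°, k₀ = 0.9996.
P1 (-54.1720°, -49.0010°) → (630484.472, 3995495.414) m.
P2 (-53.7359°, -49.3717°) → (607404.425, 4044630.887) m.
P3 (-54.2410°, -48.6836°) → (650947.579, 3987187.364) m.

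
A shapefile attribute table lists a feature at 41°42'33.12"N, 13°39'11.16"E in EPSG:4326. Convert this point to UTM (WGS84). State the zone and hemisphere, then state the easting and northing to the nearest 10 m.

Longitude 13.6531° lies in the 6° band [12°, 18°), giving zone 33; latitude is north of the equator, so 33N.
Zone 33 central meridian λ₀ = 6×33 − 183 = 15°; Δλ = -1.3469°.
Transverse Mercator on WGS84 with k₀ = 0.9996 gives E = 387945.317 m, N = 4618366.261 m.

Zone 33N: E 387950 m, N 4618370 m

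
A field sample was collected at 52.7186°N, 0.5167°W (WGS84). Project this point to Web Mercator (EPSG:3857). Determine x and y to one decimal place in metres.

x -57518.8 m, y 6931115.2 m

Web Mercator is spherical with R = a = 6378137 m.
x = R·λ = 6378137 × -0.009018116 = -57518.781 m.
y = R·ln tan(π/4 + φ/2) = 6378137 × 1.086699019 = 6931115.220 m.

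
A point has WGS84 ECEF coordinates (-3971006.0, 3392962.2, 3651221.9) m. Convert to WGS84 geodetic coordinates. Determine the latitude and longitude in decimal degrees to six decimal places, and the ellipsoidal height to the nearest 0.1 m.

λ = atan2(Y, X) = 139.48829978°; p = √(X²+Y²) = 5223129.4 m.
Bowring's method on WGS84 (a = 6378137 m, b = 6356752.314 m) gives φ = 35.13629985°, h = 1700.418 m.

lat 35.136300°, lon 139.488300°, h 1700.4 m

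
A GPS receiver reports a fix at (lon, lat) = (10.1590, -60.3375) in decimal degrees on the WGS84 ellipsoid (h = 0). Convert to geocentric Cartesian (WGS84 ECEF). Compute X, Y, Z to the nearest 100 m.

X 3114900 m, Y 558200 m, Z -5519200 m

WGS84: a = 6378137 m, e² = 0.006694380; N(φ) = a/√(1−e²sin²φ) = 6394318.533 m.
X = (N+h)·cosφ·cosλ = 3114872.031 m; Y = (N+h)·cosφ·sinλ = 558153.118 m; Z = (N(1−e²)+h)·sinφ = -5519182.420 m.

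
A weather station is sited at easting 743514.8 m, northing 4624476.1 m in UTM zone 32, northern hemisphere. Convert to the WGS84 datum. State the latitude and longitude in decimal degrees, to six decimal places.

lat 41.734800°, lon 11.928100°

Zone 32N: λ₀ = 9°, k₀ = 0.9996, false easting 500000 m.
Meridian distance M = (N − FN)/k₀ = 4626326.6 m.
Inverse transverse Mercator on WGS84 gives φ = 41.73479971°, λ = 11.92810006°.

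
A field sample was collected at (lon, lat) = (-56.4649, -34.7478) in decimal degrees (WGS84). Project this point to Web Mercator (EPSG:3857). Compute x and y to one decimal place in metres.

Web Mercator is spherical with R = a = 6378137 m.
x = R·λ = 6378137 × -0.985498417 = -6285643.916 m.
y = R·ln tan(π/4 + φ/2) = 6378137 × -0.647471318 = -4129660.770 m.

x -6285643.9 m, y -4129660.8 m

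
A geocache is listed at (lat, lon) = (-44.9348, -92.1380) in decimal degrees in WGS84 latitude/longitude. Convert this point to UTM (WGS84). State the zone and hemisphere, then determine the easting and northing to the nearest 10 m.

Longitude -92.1380° lies in the 6° band [-96°, -90°), giving zone 15; latitude is south of the equator, so 15S.
Zone 15 central meridian λ₀ = 6×15 − 183 = -93°; Δλ = +0.8620°.
Transverse Mercator on WGS84 with k₀ = 0.9996 gives E = 568015.803 m, N = 5023931.066 m.

Zone 15S: E 568020 m, N 5023930 m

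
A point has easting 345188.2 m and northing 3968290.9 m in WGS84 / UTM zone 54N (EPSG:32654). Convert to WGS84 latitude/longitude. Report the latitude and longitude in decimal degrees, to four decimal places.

Zone 54N: λ₀ = 141°, k₀ = 0.9996, false easting 500000 m.
Meridian distance M = (N − FN)/k₀ = 3969878.9 m.
Inverse transverse Mercator on WGS84 gives φ = 35.84660006°, λ = 139.28569969°.

lat 35.8466°, lon 139.2857°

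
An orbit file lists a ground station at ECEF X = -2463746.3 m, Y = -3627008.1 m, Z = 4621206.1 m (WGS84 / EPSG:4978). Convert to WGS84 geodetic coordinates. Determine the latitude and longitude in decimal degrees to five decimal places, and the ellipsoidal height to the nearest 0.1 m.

λ = atan2(Y, X) = -124.18739970°; p = √(X²+Y²) = 4384658.9 m.
Bowring's method on WGS84 (a = 6378137 m, b = 6356752.314 m) gives φ = 46.69659973°, h = 3447.977 m.

lat 46.69660°, lon -124.18740°, h 3448.0 m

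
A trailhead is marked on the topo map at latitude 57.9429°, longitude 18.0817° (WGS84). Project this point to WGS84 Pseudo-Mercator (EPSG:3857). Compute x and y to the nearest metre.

x 2012846 m, y 7955332 m

Web Mercator is spherical with R = a = 6378137 m.
x = R·λ = 6378137 × 0.315585199 = 2012845.637 m.
y = R·ln tan(π/4 + φ/2) = 6378137 × 1.247281481 = 7955332.161 m.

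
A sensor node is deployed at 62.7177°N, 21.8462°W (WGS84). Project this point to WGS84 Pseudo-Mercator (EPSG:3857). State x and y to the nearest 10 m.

x -2431910 m, y 9031360 m

Web Mercator is spherical with R = a = 6378137 m.
x = R·λ = 6378137 × -0.381288119 = -2431907.860 m.
y = R·ln tan(π/4 + φ/2) = 6378137 × 1.415987548 = 9031362.572 m.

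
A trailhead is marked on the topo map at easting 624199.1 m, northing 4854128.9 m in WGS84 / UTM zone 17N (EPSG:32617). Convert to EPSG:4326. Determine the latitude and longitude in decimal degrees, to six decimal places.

Zone 17N: λ₀ = -81°, k₀ = 0.9996, false easting 500000 m.
Meridian distance M = (N − FN)/k₀ = 4856071.3 m.
Inverse transverse Mercator on WGS84 gives φ = 43.82979955°, λ = -79.45529963°.

lat 43.829800°, lon -79.455300°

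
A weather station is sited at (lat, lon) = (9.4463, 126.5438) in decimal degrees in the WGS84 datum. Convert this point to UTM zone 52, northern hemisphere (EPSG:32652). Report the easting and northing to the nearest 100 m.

Zone 52 central meridian λ₀ = 6×52 − 183 = 129°; Δλ = -2.4562°.
Transverse Mercator on WGS84 with k₀ = 0.9996 gives E = 230289.599 m, N = 1045143.711 m.

E 230300 m, N 1045100 m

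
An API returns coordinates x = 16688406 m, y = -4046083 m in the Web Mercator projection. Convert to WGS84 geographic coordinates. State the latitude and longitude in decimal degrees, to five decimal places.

R = 6378137 m. λ = x/R = 149.91450177°.
φ = 2·arctan(exp(y/R)) − 90° = 2·arctan(0.53027) − 90° = -34.12860027°.

lat -34.12860°, lon 149.91450°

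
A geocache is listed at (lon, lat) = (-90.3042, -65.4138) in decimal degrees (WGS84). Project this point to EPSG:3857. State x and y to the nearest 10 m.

x -10052620 m, y -9718220 m

Web Mercator is spherical with R = a = 6378137 m.
x = R·λ = 6378137 × -1.576105618 = -10052617.560 m.
y = R·ln tan(π/4 + φ/2) = 6378137 × -1.523677225 = -9718222.087 m.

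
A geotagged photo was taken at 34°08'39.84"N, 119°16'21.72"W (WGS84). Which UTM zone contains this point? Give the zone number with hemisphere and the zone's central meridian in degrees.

UTM zone = ⌊(λ + 180)/6⌋ + 1; -119.2727° ∈ [-120°, -114°) → zone 11.
Hemisphere: N (φ ≥ 0).
Central meridian λ₀ = 6×11 − 183 = -117°.

Zone 11N, central meridian -117°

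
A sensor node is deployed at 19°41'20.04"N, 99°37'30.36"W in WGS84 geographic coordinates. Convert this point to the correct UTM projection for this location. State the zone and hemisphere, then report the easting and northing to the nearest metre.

Zone 14N: E 434483 m, N 2177176 m

Longitude -99.6251° lies in the 6° band [-102°, -96°), giving zone 14; latitude is north of the equator, so 14N.
Zone 14 central meridian λ₀ = 6×14 − 183 = -99°; Δλ = -0.6251°.
Transverse Mercator on WGS84 with k₀ = 0.9996 gives E = 434482.761 m, N = 2177175.996 m.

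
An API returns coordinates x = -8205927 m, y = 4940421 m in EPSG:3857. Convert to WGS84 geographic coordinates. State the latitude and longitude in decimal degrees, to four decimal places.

lat 40.5106°, lon -73.7151°

R = 6378137 m. λ = x/R = -73.71509644°.
φ = 2·arctan(exp(y/R)) − 90° = 2·arctan(2.16970) − 90° = 40.51059943°.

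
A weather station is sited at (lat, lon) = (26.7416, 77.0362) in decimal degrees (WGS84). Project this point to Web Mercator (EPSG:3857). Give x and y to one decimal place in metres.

x 8575630.6 m, y 3091225.0 m

Web Mercator is spherical with R = a = 6378137 m.
x = R·λ = 6378137 × 1.344535333 = 8575630.557 m.
y = R·ln tan(π/4 + φ/2) = 6378137 × 0.484659550 = 3091225.011 m.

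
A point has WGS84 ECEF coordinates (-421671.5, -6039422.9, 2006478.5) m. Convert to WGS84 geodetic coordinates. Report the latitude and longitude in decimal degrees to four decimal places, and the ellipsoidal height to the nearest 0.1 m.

lat 18.4516°, lon -93.9939°, h 1950.5 m

λ = atan2(Y, X) = -93.99390035°; p = √(X²+Y²) = 6054125.5 m.
Bowring's method on WGS84 (a = 6378137 m, b = 6356752.314 m) gives φ = 18.45160030°, h = 1950.488 m.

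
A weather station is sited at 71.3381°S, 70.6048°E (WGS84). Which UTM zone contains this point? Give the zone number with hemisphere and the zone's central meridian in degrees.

UTM zone = ⌊(λ + 180)/6⌋ + 1; 70.6048° ∈ [66°, 72°) → zone 42.
Hemisphere: S (φ < 0).
Central meridian λ₀ = 6×42 − 183 = 69°.

Zone 42S, central meridian 69°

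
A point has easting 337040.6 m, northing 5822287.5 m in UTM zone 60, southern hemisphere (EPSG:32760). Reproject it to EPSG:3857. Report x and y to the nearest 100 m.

Unproject from UTM 60S (λ₀ = 177°) → φ = -37.73220042°, λ = 175.15070028°.
Web Mercator (R = 6378137 m): x = 19497686.767 m, y = -4541663.483 m.

x 19497700 m, y -4541700 m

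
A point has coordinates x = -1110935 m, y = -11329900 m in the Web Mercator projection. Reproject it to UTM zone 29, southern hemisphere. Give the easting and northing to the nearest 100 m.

E 464000 m, N 2146000 m

Web Mercator inverse (R = 6378137 m) → φ = -70.78719931°, λ = -9.97969890°.
UTM 29S forward: E = 464019.103 m, N = 2146046.078 m.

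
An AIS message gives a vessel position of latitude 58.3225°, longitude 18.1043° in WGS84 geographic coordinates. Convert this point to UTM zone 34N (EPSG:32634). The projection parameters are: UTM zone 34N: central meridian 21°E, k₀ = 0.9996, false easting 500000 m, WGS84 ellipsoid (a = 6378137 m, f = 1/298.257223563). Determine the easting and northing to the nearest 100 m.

E 330400 m, N 6468300 m

Zone 34 central meridian λ₀ = 6×34 − 183 = 21°; Δλ = -2.8957°.
Transverse Mercator on WGS84 with k₀ = 0.9996 gives E = 330411.454 m, N = 6468264.206 m.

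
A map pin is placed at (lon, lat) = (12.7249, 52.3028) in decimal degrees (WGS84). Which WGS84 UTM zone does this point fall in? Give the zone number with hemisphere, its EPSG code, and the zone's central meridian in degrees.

Zone 33N (EPSG:32633), central meridian 15°

UTM zone = ⌊(λ + 180)/6⌋ + 1; 12.7249° ∈ [12°, 18°) → zone 33.
Hemisphere: N (φ ≥ 0).
Central meridian λ₀ = 6×33 − 183 = 15°.
EPSG code: 32633.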